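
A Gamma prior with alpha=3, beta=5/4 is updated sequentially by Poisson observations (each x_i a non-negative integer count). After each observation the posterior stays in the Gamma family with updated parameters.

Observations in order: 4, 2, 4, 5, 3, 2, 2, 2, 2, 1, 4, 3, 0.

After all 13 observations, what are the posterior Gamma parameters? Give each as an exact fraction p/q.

obs 1: x=4 → posterior Gamma(7, 9/4)
obs 2: x=2 → posterior Gamma(9, 13/4)
obs 3: x=4 → posterior Gamma(13, 17/4)
obs 4: x=5 → posterior Gamma(18, 21/4)
obs 5: x=3 → posterior Gamma(21, 25/4)
obs 6: x=2 → posterior Gamma(23, 29/4)
obs 7: x=2 → posterior Gamma(25, 33/4)
obs 8: x=2 → posterior Gamma(27, 37/4)
obs 9: x=2 → posterior Gamma(29, 41/4)
obs 10: x=1 → posterior Gamma(30, 45/4)
obs 11: x=4 → posterior Gamma(34, 49/4)
obs 12: x=3 → posterior Gamma(37, 53/4)
obs 13: x=0 → posterior Gamma(37, 57/4)

alpha=37, beta=57/4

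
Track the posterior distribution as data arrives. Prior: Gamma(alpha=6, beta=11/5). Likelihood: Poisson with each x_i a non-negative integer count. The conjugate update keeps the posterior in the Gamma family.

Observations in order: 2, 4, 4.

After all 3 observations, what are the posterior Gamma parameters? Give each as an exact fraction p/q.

obs 1: x=2 → posterior Gamma(8, 16/5)
obs 2: x=4 → posterior Gamma(12, 21/5)
obs 3: x=4 → posterior Gamma(16, 26/5)

alpha=16, beta=26/5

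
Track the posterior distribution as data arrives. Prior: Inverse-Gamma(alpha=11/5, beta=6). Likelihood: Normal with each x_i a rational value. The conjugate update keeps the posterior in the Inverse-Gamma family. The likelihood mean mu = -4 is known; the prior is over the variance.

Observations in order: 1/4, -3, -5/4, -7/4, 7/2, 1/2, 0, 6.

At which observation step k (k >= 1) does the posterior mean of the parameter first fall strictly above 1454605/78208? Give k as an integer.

k = 8

obs 1: x=1/4 → posterior Inverse-Gamma(27/10, 481/32)
obs 2: x=-3 → posterior Inverse-Gamma(16/5, 497/32)
obs 3: x=-5/4 → posterior Inverse-Gamma(37/10, 309/16)
obs 4: x=-7/4 → posterior Inverse-Gamma(21/5, 699/32)
obs 5: x=7/2 → posterior Inverse-Gamma(47/10, 1599/32)
obs 6: x=1/2 → posterior Inverse-Gamma(26/5, 1923/32)
obs 7: x=0 → posterior Inverse-Gamma(57/10, 2179/32)
obs 8: x=6 → posterior Inverse-Gamma(31/5, 3779/32)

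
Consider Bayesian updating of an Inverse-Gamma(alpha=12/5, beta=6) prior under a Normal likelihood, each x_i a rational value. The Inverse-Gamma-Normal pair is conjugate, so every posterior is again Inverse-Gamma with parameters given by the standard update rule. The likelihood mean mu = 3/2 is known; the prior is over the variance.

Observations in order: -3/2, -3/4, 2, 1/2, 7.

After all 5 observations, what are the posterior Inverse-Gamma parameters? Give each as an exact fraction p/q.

alpha=49/10, beta=921/32

obs 1: x=-3/2 → posterior Inverse-Gamma(29/10, 21/2)
obs 2: x=-3/4 → posterior Inverse-Gamma(17/5, 417/32)
obs 3: x=2 → posterior Inverse-Gamma(39/10, 421/32)
obs 4: x=1/2 → posterior Inverse-Gamma(22/5, 437/32)
obs 5: x=7 → posterior Inverse-Gamma(49/10, 921/32)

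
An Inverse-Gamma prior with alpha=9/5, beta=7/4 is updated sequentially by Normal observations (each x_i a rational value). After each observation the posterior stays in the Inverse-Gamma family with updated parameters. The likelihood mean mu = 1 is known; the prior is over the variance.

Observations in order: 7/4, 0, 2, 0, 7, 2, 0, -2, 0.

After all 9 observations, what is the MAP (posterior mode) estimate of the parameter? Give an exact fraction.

4405/1168

obs 1: x=7/4 → posterior Inverse-Gamma(23/10, 65/32)
obs 2: x=0 → posterior Inverse-Gamma(14/5, 81/32)
obs 3: x=2 → posterior Inverse-Gamma(33/10, 97/32)
obs 4: x=0 → posterior Inverse-Gamma(19/5, 113/32)
obs 5: x=7 → posterior Inverse-Gamma(43/10, 689/32)
obs 6: x=2 → posterior Inverse-Gamma(24/5, 705/32)
obs 7: x=0 → posterior Inverse-Gamma(53/10, 721/32)
obs 8: x=-2 → posterior Inverse-Gamma(29/5, 865/32)
obs 9: x=0 → posterior Inverse-Gamma(63/10, 881/32)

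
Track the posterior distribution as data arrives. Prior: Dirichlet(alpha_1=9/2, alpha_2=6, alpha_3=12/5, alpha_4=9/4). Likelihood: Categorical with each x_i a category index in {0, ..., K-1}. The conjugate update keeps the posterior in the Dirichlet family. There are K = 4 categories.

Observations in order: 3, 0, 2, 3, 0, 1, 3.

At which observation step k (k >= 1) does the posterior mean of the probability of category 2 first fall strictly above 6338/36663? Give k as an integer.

k = 3

obs 1: x=3 → posterior Dirichlet(9/2, 6, 12/5, 13/4)
obs 2: x=0 → posterior Dirichlet(11/2, 6, 12/5, 13/4)
obs 3: x=2 → posterior Dirichlet(11/2, 6, 17/5, 13/4)
obs 4: x=3 → posterior Dirichlet(11/2, 6, 17/5, 17/4)
obs 5: x=0 → posterior Dirichlet(13/2, 6, 17/5, 17/4)
obs 6: x=1 → posterior Dirichlet(13/2, 7, 17/5, 17/4)
obs 7: x=3 → posterior Dirichlet(13/2, 7, 17/5, 21/4)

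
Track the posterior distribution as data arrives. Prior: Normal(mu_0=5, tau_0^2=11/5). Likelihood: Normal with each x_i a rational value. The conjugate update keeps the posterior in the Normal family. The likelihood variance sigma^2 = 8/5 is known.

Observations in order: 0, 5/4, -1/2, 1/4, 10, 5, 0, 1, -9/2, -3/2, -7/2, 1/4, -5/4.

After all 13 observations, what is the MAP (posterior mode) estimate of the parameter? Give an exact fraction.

223/302

obs 1: x=0 → posterior Normal(40/19, 88/95)
obs 2: x=5/4 → posterior Normal(43/24, 44/75)
obs 3: x=-1/2 → posterior Normal(193/164, 88/205)
obs 4: x=1/4 → posterior Normal(51/52, 22/65)
obs 5: x=10 → posterior Normal(23/9, 88/315)
obs 6: x=5 → posterior Normal(108/37, 44/185)
obs 7: x=0 → posterior Normal(216/85, 88/425)
obs 8: x=1 → posterior Normal(227/96, 11/60)
obs 9: x=-9/2 → posterior Normal(355/214, 88/535)
obs 10: x=-3/2 → posterior Normal(161/118, 44/295)
obs 11: x=-7/2 → posterior Normal(245/258, 88/645)
obs 12: x=1/4 → posterior Normal(501/560, 22/175)
obs 13: x=-5/4 → posterior Normal(223/302, 88/755)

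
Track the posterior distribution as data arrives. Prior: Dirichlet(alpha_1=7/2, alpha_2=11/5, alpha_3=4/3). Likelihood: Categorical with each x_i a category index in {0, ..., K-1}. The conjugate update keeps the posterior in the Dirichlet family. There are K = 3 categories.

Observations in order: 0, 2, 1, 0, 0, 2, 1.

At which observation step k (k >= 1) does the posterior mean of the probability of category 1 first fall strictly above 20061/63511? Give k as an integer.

k = 3

obs 1: x=0 → posterior Dirichlet(9/2, 11/5, 4/3)
obs 2: x=2 → posterior Dirichlet(9/2, 11/5, 7/3)
obs 3: x=1 → posterior Dirichlet(9/2, 16/5, 7/3)
obs 4: x=0 → posterior Dirichlet(11/2, 16/5, 7/3)
obs 5: x=0 → posterior Dirichlet(13/2, 16/5, 7/3)
obs 6: x=2 → posterior Dirichlet(13/2, 16/5, 10/3)
obs 7: x=1 → posterior Dirichlet(13/2, 21/5, 10/3)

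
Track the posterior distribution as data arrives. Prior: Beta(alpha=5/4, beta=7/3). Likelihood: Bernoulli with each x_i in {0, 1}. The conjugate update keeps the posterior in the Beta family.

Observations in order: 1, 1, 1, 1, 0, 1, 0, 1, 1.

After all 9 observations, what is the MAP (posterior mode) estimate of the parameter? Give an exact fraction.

87/127

obs 1: x=1 → posterior Beta(9/4, 7/3)
obs 2: x=1 → posterior Beta(13/4, 7/3)
obs 3: x=1 → posterior Beta(17/4, 7/3)
obs 4: x=1 → posterior Beta(21/4, 7/3)
obs 5: x=0 → posterior Beta(21/4, 10/3)
obs 6: x=1 → posterior Beta(25/4, 10/3)
obs 7: x=0 → posterior Beta(25/4, 13/3)
obs 8: x=1 → posterior Beta(29/4, 13/3)
obs 9: x=1 → posterior Beta(33/4, 13/3)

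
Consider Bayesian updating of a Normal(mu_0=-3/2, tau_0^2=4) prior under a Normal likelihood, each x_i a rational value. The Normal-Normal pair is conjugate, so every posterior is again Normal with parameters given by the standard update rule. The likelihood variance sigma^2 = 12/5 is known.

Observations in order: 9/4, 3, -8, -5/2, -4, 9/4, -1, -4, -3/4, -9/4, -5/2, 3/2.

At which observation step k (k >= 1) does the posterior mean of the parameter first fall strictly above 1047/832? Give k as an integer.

k = 2

obs 1: x=9/4 → posterior Normal(27/32, 3/2)
obs 2: x=3 → posterior Normal(87/52, 12/13)
obs 3: x=-8 → posterior Normal(-73/72, 2/3)
obs 4: x=-5/2 → posterior Normal(-123/92, 12/23)
obs 5: x=-4 → posterior Normal(-29/16, 3/7)
obs 6: x=9/4 → posterior Normal(-79/66, 4/11)
obs 7: x=-1 → posterior Normal(-89/76, 6/19)
obs 8: x=-4 → posterior Normal(-3/2, 12/43)
obs 9: x=-3/4 → posterior Normal(-91/64, 1/4)
obs 10: x=-9/4 → posterior Normal(-3/2, 12/53)
obs 11: x=-5/2 → posterior Normal(-46/29, 6/29)
obs 12: x=3/2 → posterior Normal(-169/126, 4/21)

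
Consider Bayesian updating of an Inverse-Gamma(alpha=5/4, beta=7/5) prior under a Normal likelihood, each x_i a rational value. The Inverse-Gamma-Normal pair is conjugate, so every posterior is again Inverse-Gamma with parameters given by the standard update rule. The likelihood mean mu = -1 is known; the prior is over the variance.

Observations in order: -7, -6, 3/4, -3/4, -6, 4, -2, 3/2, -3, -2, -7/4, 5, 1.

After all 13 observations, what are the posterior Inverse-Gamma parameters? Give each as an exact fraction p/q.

alpha=31/4, beta=13579/160

obs 1: x=-7 → posterior Inverse-Gamma(7/4, 97/5)
obs 2: x=-6 → posterior Inverse-Gamma(9/4, 319/10)
obs 3: x=3/4 → posterior Inverse-Gamma(11/4, 5349/160)
obs 4: x=-3/4 → posterior Inverse-Gamma(13/4, 2677/80)
obs 5: x=-6 → posterior Inverse-Gamma(15/4, 3677/80)
obs 6: x=4 → posterior Inverse-Gamma(17/4, 4677/80)
obs 7: x=-2 → posterior Inverse-Gamma(19/4, 4717/80)
obs 8: x=3/2 → posterior Inverse-Gamma(21/4, 4967/80)
obs 9: x=-3 → posterior Inverse-Gamma(23/4, 5127/80)
obs 10: x=-2 → posterior Inverse-Gamma(25/4, 5167/80)
obs 11: x=-7/4 → posterior Inverse-Gamma(27/4, 10379/160)
obs 12: x=5 → posterior Inverse-Gamma(29/4, 13259/160)
obs 13: x=1 → posterior Inverse-Gamma(31/4, 13579/160)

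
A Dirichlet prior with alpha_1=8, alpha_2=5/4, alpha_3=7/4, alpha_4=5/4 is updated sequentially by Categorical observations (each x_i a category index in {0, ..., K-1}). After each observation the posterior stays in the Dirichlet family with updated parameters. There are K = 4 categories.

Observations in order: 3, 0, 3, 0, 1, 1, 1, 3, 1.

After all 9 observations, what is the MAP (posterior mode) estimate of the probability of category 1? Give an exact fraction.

obs 1: x=3 → posterior Dirichlet(8, 5/4, 7/4, 9/4)
obs 2: x=0 → posterior Dirichlet(9, 5/4, 7/4, 9/4)
obs 3: x=3 → posterior Dirichlet(9, 5/4, 7/4, 13/4)
obs 4: x=0 → posterior Dirichlet(10, 5/4, 7/4, 13/4)
obs 5: x=1 → posterior Dirichlet(10, 9/4, 7/4, 13/4)
obs 6: x=1 → posterior Dirichlet(10, 13/4, 7/4, 13/4)
obs 7: x=1 → posterior Dirichlet(10, 17/4, 7/4, 13/4)
obs 8: x=3 → posterior Dirichlet(10, 17/4, 7/4, 17/4)
obs 9: x=1 → posterior Dirichlet(10, 21/4, 7/4, 17/4)

17/69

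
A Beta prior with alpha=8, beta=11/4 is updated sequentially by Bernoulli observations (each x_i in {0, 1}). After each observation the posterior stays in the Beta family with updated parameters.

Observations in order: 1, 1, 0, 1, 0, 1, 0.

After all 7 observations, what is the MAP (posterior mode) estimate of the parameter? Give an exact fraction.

44/63

obs 1: x=1 → posterior Beta(9, 11/4)
obs 2: x=1 → posterior Beta(10, 11/4)
obs 3: x=0 → posterior Beta(10, 15/4)
obs 4: x=1 → posterior Beta(11, 15/4)
obs 5: x=0 → posterior Beta(11, 19/4)
obs 6: x=1 → posterior Beta(12, 19/4)
obs 7: x=0 → posterior Beta(12, 23/4)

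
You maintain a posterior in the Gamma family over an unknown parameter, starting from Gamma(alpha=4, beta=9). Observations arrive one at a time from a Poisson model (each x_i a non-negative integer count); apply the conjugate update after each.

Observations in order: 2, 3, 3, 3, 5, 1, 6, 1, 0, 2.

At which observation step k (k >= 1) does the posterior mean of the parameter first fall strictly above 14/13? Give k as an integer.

k = 4

obs 1: x=2 → posterior Gamma(6, 10)
obs 2: x=3 → posterior Gamma(9, 11)
obs 3: x=3 → posterior Gamma(12, 12)
obs 4: x=3 → posterior Gamma(15, 13)
obs 5: x=5 → posterior Gamma(20, 14)
obs 6: x=1 → posterior Gamma(21, 15)
obs 7: x=6 → posterior Gamma(27, 16)
obs 8: x=1 → posterior Gamma(28, 17)
obs 9: x=0 → posterior Gamma(28, 18)
obs 10: x=2 → posterior Gamma(30, 19)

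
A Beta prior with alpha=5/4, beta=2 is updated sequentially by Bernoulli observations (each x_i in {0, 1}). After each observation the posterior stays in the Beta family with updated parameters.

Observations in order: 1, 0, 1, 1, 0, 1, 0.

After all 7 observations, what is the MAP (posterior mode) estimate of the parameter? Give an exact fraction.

obs 1: x=1 → posterior Beta(9/4, 2)
obs 2: x=0 → posterior Beta(9/4, 3)
obs 3: x=1 → posterior Beta(13/4, 3)
obs 4: x=1 → posterior Beta(17/4, 3)
obs 5: x=0 → posterior Beta(17/4, 4)
obs 6: x=1 → posterior Beta(21/4, 4)
obs 7: x=0 → posterior Beta(21/4, 5)

17/33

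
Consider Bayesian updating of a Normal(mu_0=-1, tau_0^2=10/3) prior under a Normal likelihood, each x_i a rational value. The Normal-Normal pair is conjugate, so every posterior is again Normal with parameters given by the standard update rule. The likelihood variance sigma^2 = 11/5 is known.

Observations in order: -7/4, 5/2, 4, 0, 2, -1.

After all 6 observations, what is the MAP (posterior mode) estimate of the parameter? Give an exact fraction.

obs 1: x=-7/4 → posterior Normal(-241/166, 110/83)
obs 2: x=5/2 → posterior Normal(9/266, 110/133)
obs 3: x=4 → posterior Normal(409/366, 110/183)
obs 4: x=0 → posterior Normal(409/466, 110/233)
obs 5: x=2 → posterior Normal(609/566, 110/283)
obs 6: x=-1 → posterior Normal(509/666, 110/333)

509/666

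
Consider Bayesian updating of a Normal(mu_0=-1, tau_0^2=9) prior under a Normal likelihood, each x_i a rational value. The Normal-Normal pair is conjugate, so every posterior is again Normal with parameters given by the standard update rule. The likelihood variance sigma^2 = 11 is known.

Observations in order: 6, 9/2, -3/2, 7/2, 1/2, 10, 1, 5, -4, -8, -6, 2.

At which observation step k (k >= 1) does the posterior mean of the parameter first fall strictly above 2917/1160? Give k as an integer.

k = 2

obs 1: x=6 → posterior Normal(43/20, 99/20)
obs 2: x=9/2 → posterior Normal(167/58, 99/29)
obs 3: x=-3/2 → posterior Normal(35/19, 99/38)
obs 4: x=7/2 → posterior Normal(203/94, 99/47)
obs 5: x=1/2 → posterior Normal(53/28, 99/56)
obs 6: x=10 → posterior Normal(196/65, 99/65)
obs 7: x=1 → posterior Normal(205/74, 99/74)
obs 8: x=5 → posterior Normal(250/83, 99/83)
obs 9: x=-4 → posterior Normal(107/46, 99/92)
obs 10: x=-8 → posterior Normal(142/101, 99/101)
obs 11: x=-6 → posterior Normal(4/5, 9/10)
obs 12: x=2 → posterior Normal(106/119, 99/119)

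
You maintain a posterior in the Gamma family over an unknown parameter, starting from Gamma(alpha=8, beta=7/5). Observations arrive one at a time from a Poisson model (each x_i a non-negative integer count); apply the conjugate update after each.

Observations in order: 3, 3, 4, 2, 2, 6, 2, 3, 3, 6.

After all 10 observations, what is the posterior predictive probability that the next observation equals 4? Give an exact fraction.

5197513788140376718852625640118272020217631600933359772387668695255351763677971875/28184979087385247028267113709252276557716187310616701986605529501487300238045609984

obs 1: x=3 → posterior Gamma(11, 12/5)
obs 2: x=3 → posterior Gamma(14, 17/5)
obs 3: x=4 → posterior Gamma(18, 22/5)
obs 4: x=2 → posterior Gamma(20, 27/5)
obs 5: x=2 → posterior Gamma(22, 32/5)
obs 6: x=6 → posterior Gamma(28, 37/5)
obs 7: x=2 → posterior Gamma(30, 42/5)
obs 8: x=3 → posterior Gamma(33, 47/5)
obs 9: x=3 → posterior Gamma(36, 52/5)
obs 10: x=6 → posterior Gamma(42, 57/5)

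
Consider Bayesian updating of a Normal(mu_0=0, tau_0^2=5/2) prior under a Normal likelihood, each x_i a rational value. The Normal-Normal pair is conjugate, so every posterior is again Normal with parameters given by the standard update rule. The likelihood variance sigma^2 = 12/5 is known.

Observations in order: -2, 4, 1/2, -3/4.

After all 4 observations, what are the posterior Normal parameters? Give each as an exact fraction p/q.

obs 1: x=-2 → posterior Normal(-50/49, 60/49)
obs 2: x=4 → posterior Normal(25/37, 30/37)
obs 3: x=1/2 → posterior Normal(125/198, 20/33)
obs 4: x=-3/4 → posterior Normal(175/496, 15/31)

mu_0=175/496, tau_0^2=15/31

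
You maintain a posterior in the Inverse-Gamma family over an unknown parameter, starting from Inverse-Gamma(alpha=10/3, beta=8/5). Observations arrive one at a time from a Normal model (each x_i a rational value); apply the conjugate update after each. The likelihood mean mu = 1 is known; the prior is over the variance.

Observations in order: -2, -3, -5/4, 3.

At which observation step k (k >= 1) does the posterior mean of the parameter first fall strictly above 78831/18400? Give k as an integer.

k = 3

obs 1: x=-2 → posterior Inverse-Gamma(23/6, 61/10)
obs 2: x=-3 → posterior Inverse-Gamma(13/3, 141/10)
obs 3: x=-5/4 → posterior Inverse-Gamma(29/6, 2661/160)
obs 4: x=3 → posterior Inverse-Gamma(16/3, 2981/160)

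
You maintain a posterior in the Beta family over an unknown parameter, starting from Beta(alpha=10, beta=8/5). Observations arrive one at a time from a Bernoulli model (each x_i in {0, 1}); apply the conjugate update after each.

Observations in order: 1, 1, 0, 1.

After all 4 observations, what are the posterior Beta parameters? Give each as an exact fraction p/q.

obs 1: x=1 → posterior Beta(11, 8/5)
obs 2: x=1 → posterior Beta(12, 8/5)
obs 3: x=0 → posterior Beta(12, 13/5)
obs 4: x=1 → posterior Beta(13, 13/5)

alpha=13, beta=13/5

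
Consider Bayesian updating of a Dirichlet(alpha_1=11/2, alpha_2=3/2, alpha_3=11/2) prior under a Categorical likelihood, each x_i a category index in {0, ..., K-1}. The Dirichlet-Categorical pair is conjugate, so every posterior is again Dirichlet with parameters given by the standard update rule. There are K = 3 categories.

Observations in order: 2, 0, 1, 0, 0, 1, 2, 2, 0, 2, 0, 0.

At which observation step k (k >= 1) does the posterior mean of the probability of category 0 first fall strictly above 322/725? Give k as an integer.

k = 2

obs 1: x=2 → posterior Dirichlet(11/2, 3/2, 13/2)
obs 2: x=0 → posterior Dirichlet(13/2, 3/2, 13/2)
obs 3: x=1 → posterior Dirichlet(13/2, 5/2, 13/2)
obs 4: x=0 → posterior Dirichlet(15/2, 5/2, 13/2)
obs 5: x=0 → posterior Dirichlet(17/2, 5/2, 13/2)
obs 6: x=1 → posterior Dirichlet(17/2, 7/2, 13/2)
obs 7: x=2 → posterior Dirichlet(17/2, 7/2, 15/2)
obs 8: x=2 → posterior Dirichlet(17/2, 7/2, 17/2)
obs 9: x=0 → posterior Dirichlet(19/2, 7/2, 17/2)
obs 10: x=2 → posterior Dirichlet(19/2, 7/2, 19/2)
obs 11: x=0 → posterior Dirichlet(21/2, 7/2, 19/2)
obs 12: x=0 → posterior Dirichlet(23/2, 7/2, 19/2)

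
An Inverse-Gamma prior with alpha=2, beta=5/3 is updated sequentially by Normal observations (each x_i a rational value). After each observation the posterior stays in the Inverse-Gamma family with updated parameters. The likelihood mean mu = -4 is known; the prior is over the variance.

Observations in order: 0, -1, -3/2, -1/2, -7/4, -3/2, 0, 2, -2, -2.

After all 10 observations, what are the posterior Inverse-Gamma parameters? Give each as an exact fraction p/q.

obs 1: x=0 → posterior Inverse-Gamma(5/2, 29/3)
obs 2: x=-1 → posterior Inverse-Gamma(3, 85/6)
obs 3: x=-3/2 → posterior Inverse-Gamma(7/2, 415/24)
obs 4: x=-1/2 → posterior Inverse-Gamma(4, 281/12)
obs 5: x=-7/4 → posterior Inverse-Gamma(9/2, 2491/96)
obs 6: x=-3/2 → posterior Inverse-Gamma(5, 2791/96)
obs 7: x=0 → posterior Inverse-Gamma(11/2, 3559/96)
obs 8: x=2 → posterior Inverse-Gamma(6, 5287/96)
obs 9: x=-2 → posterior Inverse-Gamma(13/2, 5479/96)
obs 10: x=-2 → posterior Inverse-Gamma(7, 5671/96)

alpha=7, beta=5671/96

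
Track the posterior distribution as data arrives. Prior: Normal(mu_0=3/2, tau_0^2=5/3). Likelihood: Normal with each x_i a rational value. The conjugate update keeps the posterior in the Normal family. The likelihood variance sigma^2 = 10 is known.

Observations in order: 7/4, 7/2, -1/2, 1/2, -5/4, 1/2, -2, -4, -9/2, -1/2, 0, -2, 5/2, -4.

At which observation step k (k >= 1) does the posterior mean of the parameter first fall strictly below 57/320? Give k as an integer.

k = 10

obs 1: x=7/4 → posterior Normal(43/28, 10/7)
obs 2: x=7/2 → posterior Normal(57/32, 5/4)
obs 3: x=-1/2 → posterior Normal(55/36, 10/9)
obs 4: x=1/2 → posterior Normal(57/40, 1)
obs 5: x=-5/4 → posterior Normal(13/11, 10/11)
obs 6: x=1/2 → posterior Normal(9/8, 5/6)
obs 7: x=-2 → posterior Normal(23/26, 10/13)
obs 8: x=-4 → posterior Normal(15/28, 5/7)
obs 9: x=-9/2 → posterior Normal(1/5, 2/3)
obs 10: x=-1/2 → posterior Normal(5/32, 5/8)
obs 11: x=0 → posterior Normal(5/34, 10/17)
obs 12: x=-2 → posterior Normal(1/36, 5/9)
obs 13: x=5/2 → posterior Normal(3/19, 10/19)
obs 14: x=-4 → posterior Normal(-1/20, 1/2)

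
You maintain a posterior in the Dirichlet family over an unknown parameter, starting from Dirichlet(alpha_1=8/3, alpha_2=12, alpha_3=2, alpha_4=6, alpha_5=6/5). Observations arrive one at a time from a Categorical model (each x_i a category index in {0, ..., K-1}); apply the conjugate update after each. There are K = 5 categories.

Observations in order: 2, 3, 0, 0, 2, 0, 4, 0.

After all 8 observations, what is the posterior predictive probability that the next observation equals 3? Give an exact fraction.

obs 1: x=2 → posterior Dirichlet(8/3, 12, 3, 6, 6/5)
obs 2: x=3 → posterior Dirichlet(8/3, 12, 3, 7, 6/5)
obs 3: x=0 → posterior Dirichlet(11/3, 12, 3, 7, 6/5)
obs 4: x=0 → posterior Dirichlet(14/3, 12, 3, 7, 6/5)
obs 5: x=2 → posterior Dirichlet(14/3, 12, 4, 7, 6/5)
obs 6: x=0 → posterior Dirichlet(17/3, 12, 4, 7, 6/5)
obs 7: x=4 → posterior Dirichlet(17/3, 12, 4, 7, 11/5)
obs 8: x=0 → posterior Dirichlet(20/3, 12, 4, 7, 11/5)

105/478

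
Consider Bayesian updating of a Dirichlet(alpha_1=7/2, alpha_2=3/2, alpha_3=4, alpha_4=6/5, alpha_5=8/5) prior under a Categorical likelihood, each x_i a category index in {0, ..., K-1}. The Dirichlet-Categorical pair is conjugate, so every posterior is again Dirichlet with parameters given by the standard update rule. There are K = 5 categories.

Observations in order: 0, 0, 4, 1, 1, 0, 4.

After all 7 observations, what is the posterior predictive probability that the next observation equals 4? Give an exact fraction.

9/47

obs 1: x=0 → posterior Dirichlet(9/2, 3/2, 4, 6/5, 8/5)
obs 2: x=0 → posterior Dirichlet(11/2, 3/2, 4, 6/5, 8/5)
obs 3: x=4 → posterior Dirichlet(11/2, 3/2, 4, 6/5, 13/5)
obs 4: x=1 → posterior Dirichlet(11/2, 5/2, 4, 6/5, 13/5)
obs 5: x=1 → posterior Dirichlet(11/2, 7/2, 4, 6/5, 13/5)
obs 6: x=0 → posterior Dirichlet(13/2, 7/2, 4, 6/5, 13/5)
obs 7: x=4 → posterior Dirichlet(13/2, 7/2, 4, 6/5, 18/5)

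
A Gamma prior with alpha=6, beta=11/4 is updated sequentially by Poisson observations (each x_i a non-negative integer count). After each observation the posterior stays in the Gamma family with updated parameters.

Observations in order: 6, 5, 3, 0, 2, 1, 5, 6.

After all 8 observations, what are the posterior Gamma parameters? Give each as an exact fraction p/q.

obs 1: x=6 → posterior Gamma(12, 15/4)
obs 2: x=5 → posterior Gamma(17, 19/4)
obs 3: x=3 → posterior Gamma(20, 23/4)
obs 4: x=0 → posterior Gamma(20, 27/4)
obs 5: x=2 → posterior Gamma(22, 31/4)
obs 6: x=1 → posterior Gamma(23, 35/4)
obs 7: x=5 → posterior Gamma(28, 39/4)
obs 8: x=6 → posterior Gamma(34, 43/4)

alpha=34, beta=43/4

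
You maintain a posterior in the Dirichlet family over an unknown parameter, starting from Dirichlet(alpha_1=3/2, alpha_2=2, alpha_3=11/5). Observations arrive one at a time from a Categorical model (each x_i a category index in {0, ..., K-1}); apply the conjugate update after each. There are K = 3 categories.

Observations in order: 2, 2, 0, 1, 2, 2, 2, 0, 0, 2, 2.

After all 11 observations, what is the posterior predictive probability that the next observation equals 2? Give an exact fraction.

obs 1: x=2 → posterior Dirichlet(3/2, 2, 16/5)
obs 2: x=2 → posterior Dirichlet(3/2, 2, 21/5)
obs 3: x=0 → posterior Dirichlet(5/2, 2, 21/5)
obs 4: x=1 → posterior Dirichlet(5/2, 3, 21/5)
obs 5: x=2 → posterior Dirichlet(5/2, 3, 26/5)
obs 6: x=2 → posterior Dirichlet(5/2, 3, 31/5)
obs 7: x=2 → posterior Dirichlet(5/2, 3, 36/5)
obs 8: x=0 → posterior Dirichlet(7/2, 3, 36/5)
obs 9: x=0 → posterior Dirichlet(9/2, 3, 36/5)
obs 10: x=2 → posterior Dirichlet(9/2, 3, 41/5)
obs 11: x=2 → posterior Dirichlet(9/2, 3, 46/5)

92/167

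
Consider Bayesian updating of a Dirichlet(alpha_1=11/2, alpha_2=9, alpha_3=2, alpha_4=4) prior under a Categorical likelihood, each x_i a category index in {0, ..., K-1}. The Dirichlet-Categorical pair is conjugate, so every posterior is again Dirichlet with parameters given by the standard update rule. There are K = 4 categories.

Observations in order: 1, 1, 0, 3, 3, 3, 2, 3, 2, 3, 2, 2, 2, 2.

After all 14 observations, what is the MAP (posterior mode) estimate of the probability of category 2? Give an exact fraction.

14/61

obs 1: x=1 → posterior Dirichlet(11/2, 10, 2, 4)
obs 2: x=1 → posterior Dirichlet(11/2, 11, 2, 4)
obs 3: x=0 → posterior Dirichlet(13/2, 11, 2, 4)
obs 4: x=3 → posterior Dirichlet(13/2, 11, 2, 5)
obs 5: x=3 → posterior Dirichlet(13/2, 11, 2, 6)
obs 6: x=3 → posterior Dirichlet(13/2, 11, 2, 7)
obs 7: x=2 → posterior Dirichlet(13/2, 11, 3, 7)
obs 8: x=3 → posterior Dirichlet(13/2, 11, 3, 8)
obs 9: x=2 → posterior Dirichlet(13/2, 11, 4, 8)
obs 10: x=3 → posterior Dirichlet(13/2, 11, 4, 9)
obs 11: x=2 → posterior Dirichlet(13/2, 11, 5, 9)
obs 12: x=2 → posterior Dirichlet(13/2, 11, 6, 9)
obs 13: x=2 → posterior Dirichlet(13/2, 11, 7, 9)
obs 14: x=2 → posterior Dirichlet(13/2, 11, 8, 9)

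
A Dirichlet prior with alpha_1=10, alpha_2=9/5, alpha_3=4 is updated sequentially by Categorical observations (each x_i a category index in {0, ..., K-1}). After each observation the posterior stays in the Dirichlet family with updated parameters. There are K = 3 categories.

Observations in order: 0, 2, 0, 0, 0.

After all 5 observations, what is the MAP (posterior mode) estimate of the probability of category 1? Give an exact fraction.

obs 1: x=0 → posterior Dirichlet(11, 9/5, 4)
obs 2: x=2 → posterior Dirichlet(11, 9/5, 5)
obs 3: x=0 → posterior Dirichlet(12, 9/5, 5)
obs 4: x=0 → posterior Dirichlet(13, 9/5, 5)
obs 5: x=0 → posterior Dirichlet(14, 9/5, 5)

4/89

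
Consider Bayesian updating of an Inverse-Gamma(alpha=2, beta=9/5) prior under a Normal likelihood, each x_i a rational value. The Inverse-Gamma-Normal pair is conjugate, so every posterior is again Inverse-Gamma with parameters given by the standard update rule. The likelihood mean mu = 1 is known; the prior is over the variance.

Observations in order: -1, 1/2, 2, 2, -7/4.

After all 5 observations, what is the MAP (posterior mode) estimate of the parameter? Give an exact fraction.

1393/880

obs 1: x=-1 → posterior Inverse-Gamma(5/2, 19/5)
obs 2: x=1/2 → posterior Inverse-Gamma(3, 157/40)
obs 3: x=2 → posterior Inverse-Gamma(7/2, 177/40)
obs 4: x=2 → posterior Inverse-Gamma(4, 197/40)
obs 5: x=-7/4 → posterior Inverse-Gamma(9/2, 1393/160)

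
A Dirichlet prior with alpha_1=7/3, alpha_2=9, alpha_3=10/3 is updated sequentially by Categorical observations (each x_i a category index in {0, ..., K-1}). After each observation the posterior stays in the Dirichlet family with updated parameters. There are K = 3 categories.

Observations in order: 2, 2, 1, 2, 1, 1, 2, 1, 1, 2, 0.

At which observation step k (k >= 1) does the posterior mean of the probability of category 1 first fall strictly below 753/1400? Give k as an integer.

k = 4

obs 1: x=2 → posterior Dirichlet(7/3, 9, 13/3)
obs 2: x=2 → posterior Dirichlet(7/3, 9, 16/3)
obs 3: x=1 → posterior Dirichlet(7/3, 10, 16/3)
obs 4: x=2 → posterior Dirichlet(7/3, 10, 19/3)
obs 5: x=1 → posterior Dirichlet(7/3, 11, 19/3)
obs 6: x=1 → posterior Dirichlet(7/3, 12, 19/3)
obs 7: x=2 → posterior Dirichlet(7/3, 12, 22/3)
obs 8: x=1 → posterior Dirichlet(7/3, 13, 22/3)
obs 9: x=1 → posterior Dirichlet(7/3, 14, 22/3)
obs 10: x=2 → posterior Dirichlet(7/3, 14, 25/3)
obs 11: x=0 → posterior Dirichlet(10/3, 14, 25/3)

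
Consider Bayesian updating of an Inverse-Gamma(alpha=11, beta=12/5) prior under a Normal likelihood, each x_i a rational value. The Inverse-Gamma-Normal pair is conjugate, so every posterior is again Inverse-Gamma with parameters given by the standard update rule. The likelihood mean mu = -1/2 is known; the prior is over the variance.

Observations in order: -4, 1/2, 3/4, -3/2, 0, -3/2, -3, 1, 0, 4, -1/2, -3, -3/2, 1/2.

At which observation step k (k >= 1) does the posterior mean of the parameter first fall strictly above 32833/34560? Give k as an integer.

obs 1: x=-4 → posterior Inverse-Gamma(23/2, 341/40)
obs 2: x=1/2 → posterior Inverse-Gamma(12, 361/40)
obs 3: x=3/4 → posterior Inverse-Gamma(25/2, 1569/160)
obs 4: x=-3/2 → posterior Inverse-Gamma(13, 1649/160)
obs 5: x=0 → posterior Inverse-Gamma(27/2, 1669/160)
obs 6: x=-3/2 → posterior Inverse-Gamma(14, 1749/160)
obs 7: x=-3 → posterior Inverse-Gamma(29/2, 2249/160)
obs 8: x=1 → posterior Inverse-Gamma(15, 2429/160)
obs 9: x=0 → posterior Inverse-Gamma(31/2, 2449/160)
obs 10: x=4 → posterior Inverse-Gamma(16, 4069/160)
obs 11: x=-1/2 → posterior Inverse-Gamma(33/2, 4069/160)
obs 12: x=-3 → posterior Inverse-Gamma(17, 4569/160)
obs 13: x=-3/2 → posterior Inverse-Gamma(35/2, 4649/160)
obs 14: x=1/2 → posterior Inverse-Gamma(18, 4729/160)

k = 7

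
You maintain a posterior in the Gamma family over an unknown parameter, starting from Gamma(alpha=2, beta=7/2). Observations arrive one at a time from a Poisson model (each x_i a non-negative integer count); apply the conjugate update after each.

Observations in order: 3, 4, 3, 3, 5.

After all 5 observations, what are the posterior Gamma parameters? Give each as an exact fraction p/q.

alpha=20, beta=17/2

obs 1: x=3 → posterior Gamma(5, 9/2)
obs 2: x=4 → posterior Gamma(9, 11/2)
obs 3: x=3 → posterior Gamma(12, 13/2)
obs 4: x=3 → posterior Gamma(15, 15/2)
obs 5: x=5 → posterior Gamma(20, 17/2)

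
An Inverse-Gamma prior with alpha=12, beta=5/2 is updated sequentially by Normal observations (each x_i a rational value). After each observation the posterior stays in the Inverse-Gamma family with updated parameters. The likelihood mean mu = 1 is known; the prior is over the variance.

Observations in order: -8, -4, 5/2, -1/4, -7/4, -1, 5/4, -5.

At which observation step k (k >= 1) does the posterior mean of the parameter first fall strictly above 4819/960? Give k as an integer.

obs 1: x=-8 → posterior Inverse-Gamma(25/2, 43)
obs 2: x=-4 → posterior Inverse-Gamma(13, 111/2)
obs 3: x=5/2 → posterior Inverse-Gamma(27/2, 453/8)
obs 4: x=-1/4 → posterior Inverse-Gamma(14, 1837/32)
obs 5: x=-7/4 → posterior Inverse-Gamma(29/2, 979/16)
obs 6: x=-1 → posterior Inverse-Gamma(15, 1011/16)
obs 7: x=5/4 → posterior Inverse-Gamma(31/2, 2023/32)
obs 8: x=-5 → posterior Inverse-Gamma(16, 2599/32)

k = 8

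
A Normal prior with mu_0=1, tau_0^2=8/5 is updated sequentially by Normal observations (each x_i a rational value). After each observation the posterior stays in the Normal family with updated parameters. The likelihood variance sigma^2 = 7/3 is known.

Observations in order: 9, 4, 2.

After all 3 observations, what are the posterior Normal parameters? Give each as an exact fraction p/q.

mu_0=395/107, tau_0^2=56/107

obs 1: x=9 → posterior Normal(251/59, 56/59)
obs 2: x=4 → posterior Normal(347/83, 56/83)
obs 3: x=2 → posterior Normal(395/107, 56/107)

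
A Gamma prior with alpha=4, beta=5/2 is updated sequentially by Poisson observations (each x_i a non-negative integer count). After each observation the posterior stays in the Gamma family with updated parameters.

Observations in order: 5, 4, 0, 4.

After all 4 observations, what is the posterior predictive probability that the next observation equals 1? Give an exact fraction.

294114141258965489722/1477891880035400390625

obs 1: x=5 → posterior Gamma(9, 7/2)
obs 2: x=4 → posterior Gamma(13, 9/2)
obs 3: x=0 → posterior Gamma(13, 11/2)
obs 4: x=4 → posterior Gamma(17, 13/2)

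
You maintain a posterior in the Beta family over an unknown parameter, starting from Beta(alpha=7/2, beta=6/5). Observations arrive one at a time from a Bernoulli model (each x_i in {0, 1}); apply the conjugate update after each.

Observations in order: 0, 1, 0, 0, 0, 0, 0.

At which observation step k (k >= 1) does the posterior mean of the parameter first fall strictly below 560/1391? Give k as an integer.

k = 7

obs 1: x=0 → posterior Beta(7/2, 11/5)
obs 2: x=1 → posterior Beta(9/2, 11/5)
obs 3: x=0 → posterior Beta(9/2, 16/5)
obs 4: x=0 → posterior Beta(9/2, 21/5)
obs 5: x=0 → posterior Beta(9/2, 26/5)
obs 6: x=0 → posterior Beta(9/2, 31/5)
obs 7: x=0 → posterior Beta(9/2, 36/5)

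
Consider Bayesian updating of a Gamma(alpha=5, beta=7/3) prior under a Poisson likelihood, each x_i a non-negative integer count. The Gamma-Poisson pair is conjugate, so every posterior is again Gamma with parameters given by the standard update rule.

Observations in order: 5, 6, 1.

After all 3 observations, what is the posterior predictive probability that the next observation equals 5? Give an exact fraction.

obs 1: x=5 → posterior Gamma(10, 10/3)
obs 2: x=6 → posterior Gamma(16, 13/3)
obs 3: x=1 → posterior Gamma(17, 16/3)

76813127766642110987501568/714209495693373205673756419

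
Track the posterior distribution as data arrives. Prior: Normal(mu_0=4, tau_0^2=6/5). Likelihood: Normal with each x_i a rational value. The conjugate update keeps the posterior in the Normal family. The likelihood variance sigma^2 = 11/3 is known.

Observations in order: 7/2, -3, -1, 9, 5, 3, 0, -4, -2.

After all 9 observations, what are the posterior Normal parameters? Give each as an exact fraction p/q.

mu_0=409/217, tau_0^2=66/217

obs 1: x=7/2 → posterior Normal(283/73, 66/73)
obs 2: x=-3 → posterior Normal(229/91, 66/91)
obs 3: x=-1 → posterior Normal(211/109, 66/109)
obs 4: x=9 → posterior Normal(373/127, 66/127)
obs 5: x=5 → posterior Normal(463/145, 66/145)
obs 6: x=3 → posterior Normal(517/163, 66/163)
obs 7: x=0 → posterior Normal(517/181, 66/181)
obs 8: x=-4 → posterior Normal(445/199, 66/199)
obs 9: x=-2 → posterior Normal(409/217, 66/217)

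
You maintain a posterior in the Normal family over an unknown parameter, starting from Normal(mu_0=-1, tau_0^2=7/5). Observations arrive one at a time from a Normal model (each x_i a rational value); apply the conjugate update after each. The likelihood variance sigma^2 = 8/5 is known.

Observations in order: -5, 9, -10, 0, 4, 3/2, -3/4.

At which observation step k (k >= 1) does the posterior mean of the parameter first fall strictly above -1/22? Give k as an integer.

k = 2

obs 1: x=-5 → posterior Normal(-43/15, 56/75)
obs 2: x=9 → posterior Normal(10/11, 28/55)
obs 3: x=-10 → posterior Normal(-50/29, 56/145)
obs 4: x=0 → posterior Normal(-25/18, 14/45)
obs 5: x=4 → posterior Normal(-22/43, 56/215)
obs 6: x=3/2 → posterior Normal(-23/100, 28/125)
obs 7: x=-3/4 → posterior Normal(-67/228, 56/285)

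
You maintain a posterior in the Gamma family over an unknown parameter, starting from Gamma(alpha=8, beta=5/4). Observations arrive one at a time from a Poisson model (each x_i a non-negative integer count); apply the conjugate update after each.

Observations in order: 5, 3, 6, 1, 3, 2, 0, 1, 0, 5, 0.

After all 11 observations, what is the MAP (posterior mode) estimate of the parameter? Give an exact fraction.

132/49

obs 1: x=5 → posterior Gamma(13, 9/4)
obs 2: x=3 → posterior Gamma(16, 13/4)
obs 3: x=6 → posterior Gamma(22, 17/4)
obs 4: x=1 → posterior Gamma(23, 21/4)
obs 5: x=3 → posterior Gamma(26, 25/4)
obs 6: x=2 → posterior Gamma(28, 29/4)
obs 7: x=0 → posterior Gamma(28, 33/4)
obs 8: x=1 → posterior Gamma(29, 37/4)
obs 9: x=0 → posterior Gamma(29, 41/4)
obs 10: x=5 → posterior Gamma(34, 45/4)
obs 11: x=0 → posterior Gamma(34, 49/4)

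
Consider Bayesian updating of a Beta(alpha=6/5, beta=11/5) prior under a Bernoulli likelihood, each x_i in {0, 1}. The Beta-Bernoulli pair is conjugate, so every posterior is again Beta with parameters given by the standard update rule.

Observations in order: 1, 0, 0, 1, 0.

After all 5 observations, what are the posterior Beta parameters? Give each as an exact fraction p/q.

alpha=16/5, beta=26/5

obs 1: x=1 → posterior Beta(11/5, 11/5)
obs 2: x=0 → posterior Beta(11/5, 16/5)
obs 3: x=0 → posterior Beta(11/5, 21/5)
obs 4: x=1 → posterior Beta(16/5, 21/5)
obs 5: x=0 → posterior Beta(16/5, 26/5)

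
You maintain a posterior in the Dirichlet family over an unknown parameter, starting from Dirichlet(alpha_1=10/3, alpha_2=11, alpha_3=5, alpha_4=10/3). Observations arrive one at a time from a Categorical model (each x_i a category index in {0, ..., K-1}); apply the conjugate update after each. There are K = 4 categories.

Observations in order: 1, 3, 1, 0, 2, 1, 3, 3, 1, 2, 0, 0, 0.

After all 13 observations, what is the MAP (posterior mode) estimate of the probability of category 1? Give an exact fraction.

obs 1: x=1 → posterior Dirichlet(10/3, 12, 5, 10/3)
obs 2: x=3 → posterior Dirichlet(10/3, 12, 5, 13/3)
obs 3: x=1 → posterior Dirichlet(10/3, 13, 5, 13/3)
obs 4: x=0 → posterior Dirichlet(13/3, 13, 5, 13/3)
obs 5: x=2 → posterior Dirichlet(13/3, 13, 6, 13/3)
obs 6: x=1 → posterior Dirichlet(13/3, 14, 6, 13/3)
obs 7: x=3 → posterior Dirichlet(13/3, 14, 6, 16/3)
obs 8: x=3 → posterior Dirichlet(13/3, 14, 6, 19/3)
obs 9: x=1 → posterior Dirichlet(13/3, 15, 6, 19/3)
obs 10: x=2 → posterior Dirichlet(13/3, 15, 7, 19/3)
obs 11: x=0 → posterior Dirichlet(16/3, 15, 7, 19/3)
obs 12: x=0 → posterior Dirichlet(19/3, 15, 7, 19/3)
obs 13: x=0 → posterior Dirichlet(22/3, 15, 7, 19/3)

42/95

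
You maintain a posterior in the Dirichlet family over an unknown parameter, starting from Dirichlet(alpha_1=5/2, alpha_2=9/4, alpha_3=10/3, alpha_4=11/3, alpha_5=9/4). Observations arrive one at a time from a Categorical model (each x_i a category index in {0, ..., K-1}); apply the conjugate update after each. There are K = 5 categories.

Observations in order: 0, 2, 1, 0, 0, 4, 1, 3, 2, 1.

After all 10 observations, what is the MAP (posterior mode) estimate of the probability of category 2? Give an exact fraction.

13/57

obs 1: x=0 → posterior Dirichlet(7/2, 9/4, 10/3, 11/3, 9/4)
obs 2: x=2 → posterior Dirichlet(7/2, 9/4, 13/3, 11/3, 9/4)
obs 3: x=1 → posterior Dirichlet(7/2, 13/4, 13/3, 11/3, 9/4)
obs 4: x=0 → posterior Dirichlet(9/2, 13/4, 13/3, 11/3, 9/4)
obs 5: x=0 → posterior Dirichlet(11/2, 13/4, 13/3, 11/3, 9/4)
obs 6: x=4 → posterior Dirichlet(11/2, 13/4, 13/3, 11/3, 13/4)
obs 7: x=1 → posterior Dirichlet(11/2, 17/4, 13/3, 11/3, 13/4)
obs 8: x=3 → posterior Dirichlet(11/2, 17/4, 13/3, 14/3, 13/4)
obs 9: x=2 → posterior Dirichlet(11/2, 17/4, 16/3, 14/3, 13/4)
obs 10: x=1 → posterior Dirichlet(11/2, 21/4, 16/3, 14/3, 13/4)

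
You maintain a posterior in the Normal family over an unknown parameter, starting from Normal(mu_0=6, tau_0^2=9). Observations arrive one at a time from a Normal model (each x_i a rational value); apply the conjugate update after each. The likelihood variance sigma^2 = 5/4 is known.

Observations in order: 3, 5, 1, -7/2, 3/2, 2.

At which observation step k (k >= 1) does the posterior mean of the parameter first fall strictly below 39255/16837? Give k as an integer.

obs 1: x=3 → posterior Normal(138/41, 45/41)
obs 2: x=5 → posterior Normal(318/77, 45/77)
obs 3: x=1 → posterior Normal(354/113, 45/113)
obs 4: x=-7/2 → posterior Normal(228/149, 45/149)
obs 5: x=3/2 → posterior Normal(282/185, 9/37)
obs 6: x=2 → posterior Normal(354/221, 45/221)

k = 4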